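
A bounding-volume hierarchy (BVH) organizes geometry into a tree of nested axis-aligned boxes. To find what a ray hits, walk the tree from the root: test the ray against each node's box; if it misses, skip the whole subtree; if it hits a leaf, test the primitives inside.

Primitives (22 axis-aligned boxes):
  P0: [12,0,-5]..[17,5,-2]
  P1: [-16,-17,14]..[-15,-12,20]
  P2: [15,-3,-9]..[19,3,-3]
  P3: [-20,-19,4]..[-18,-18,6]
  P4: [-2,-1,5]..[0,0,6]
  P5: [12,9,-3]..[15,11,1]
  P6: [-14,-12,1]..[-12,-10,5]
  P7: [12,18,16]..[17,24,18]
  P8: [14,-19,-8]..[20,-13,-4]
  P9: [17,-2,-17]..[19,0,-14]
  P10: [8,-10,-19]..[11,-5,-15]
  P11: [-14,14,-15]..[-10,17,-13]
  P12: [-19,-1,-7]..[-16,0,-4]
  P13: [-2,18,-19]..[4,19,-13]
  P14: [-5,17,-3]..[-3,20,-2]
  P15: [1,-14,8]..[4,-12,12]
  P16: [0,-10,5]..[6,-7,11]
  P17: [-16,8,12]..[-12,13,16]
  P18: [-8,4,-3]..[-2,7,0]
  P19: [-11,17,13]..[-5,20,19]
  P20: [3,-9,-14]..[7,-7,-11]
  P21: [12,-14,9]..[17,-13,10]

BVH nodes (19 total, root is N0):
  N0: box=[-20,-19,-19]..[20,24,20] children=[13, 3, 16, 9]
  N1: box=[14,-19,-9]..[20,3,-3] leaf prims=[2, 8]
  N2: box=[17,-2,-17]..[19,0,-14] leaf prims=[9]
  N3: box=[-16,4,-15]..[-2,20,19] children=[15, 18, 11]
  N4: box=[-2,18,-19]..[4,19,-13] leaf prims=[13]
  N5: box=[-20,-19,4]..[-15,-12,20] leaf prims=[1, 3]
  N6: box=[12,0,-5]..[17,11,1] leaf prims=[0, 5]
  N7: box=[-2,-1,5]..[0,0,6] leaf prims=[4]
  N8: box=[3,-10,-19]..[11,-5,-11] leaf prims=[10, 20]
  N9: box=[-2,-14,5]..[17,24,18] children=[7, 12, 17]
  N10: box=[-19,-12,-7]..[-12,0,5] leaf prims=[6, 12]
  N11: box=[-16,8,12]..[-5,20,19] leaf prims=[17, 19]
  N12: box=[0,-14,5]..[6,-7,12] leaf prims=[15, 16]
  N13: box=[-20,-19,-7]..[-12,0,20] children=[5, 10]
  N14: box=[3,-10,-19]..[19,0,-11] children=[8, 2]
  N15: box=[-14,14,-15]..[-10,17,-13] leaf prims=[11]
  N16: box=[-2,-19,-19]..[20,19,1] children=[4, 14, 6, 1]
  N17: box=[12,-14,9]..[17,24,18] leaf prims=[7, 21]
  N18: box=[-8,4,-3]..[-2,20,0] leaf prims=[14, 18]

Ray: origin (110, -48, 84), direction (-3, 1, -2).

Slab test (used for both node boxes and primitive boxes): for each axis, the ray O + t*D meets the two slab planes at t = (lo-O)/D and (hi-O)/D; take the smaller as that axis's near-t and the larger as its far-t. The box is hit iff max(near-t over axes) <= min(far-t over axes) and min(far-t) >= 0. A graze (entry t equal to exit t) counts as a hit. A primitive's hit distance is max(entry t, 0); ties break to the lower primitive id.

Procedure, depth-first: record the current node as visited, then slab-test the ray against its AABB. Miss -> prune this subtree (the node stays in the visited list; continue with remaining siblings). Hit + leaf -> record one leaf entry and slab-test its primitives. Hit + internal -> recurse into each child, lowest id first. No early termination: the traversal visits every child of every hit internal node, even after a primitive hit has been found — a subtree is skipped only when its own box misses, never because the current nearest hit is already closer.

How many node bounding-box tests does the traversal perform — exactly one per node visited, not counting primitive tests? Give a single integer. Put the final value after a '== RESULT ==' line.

Walk:
N0 x:[30,130/3] y:[29,72] z:[32,103/2] -> hit [32,130/3], descend [3, 9, 13, 16]
  N3 x:[112/3,42] y:[52,68] z:[65/2,99/2] -> miss, prune
  N9 x:[31,112/3] y:[34,72] z:[33,79/2] -> hit [34,112/3], descend [7, 12, 17]
    N7 x:[110/3,112/3] y:[47,48] z:[39,79/2] -> miss, prune
    N12 x:[104/3,110/3] y:[34,41] z:[36,79/2] -> hit [36,110/3] leaf, test {P15@t=36, P16(miss)}
    N17 x:[31,98/3] y:[34,72] z:[33,75/2] -> miss, prune
  N13 x:[122/3,130/3] y:[29,48] z:[32,91/2] -> hit [122/3,130/3], descend [5, 10]
    N5 x:[125/3,130/3] y:[29,36] z:[32,40] -> miss, prune
    N10 x:[122/3,43] y:[36,48] z:[79/2,91/2] -> hit [122/3,43] leaf, test {P6(miss), P12(miss)}
  N16 x:[30,112/3] y:[29,67] z:[83/2,103/2] -> miss, prune

order=[0, 3, 9, 7, 12, 17, 13, 5, 10, 16]  |boxes|=10  |leaves|=2  hit=P15

== RESULT ==
10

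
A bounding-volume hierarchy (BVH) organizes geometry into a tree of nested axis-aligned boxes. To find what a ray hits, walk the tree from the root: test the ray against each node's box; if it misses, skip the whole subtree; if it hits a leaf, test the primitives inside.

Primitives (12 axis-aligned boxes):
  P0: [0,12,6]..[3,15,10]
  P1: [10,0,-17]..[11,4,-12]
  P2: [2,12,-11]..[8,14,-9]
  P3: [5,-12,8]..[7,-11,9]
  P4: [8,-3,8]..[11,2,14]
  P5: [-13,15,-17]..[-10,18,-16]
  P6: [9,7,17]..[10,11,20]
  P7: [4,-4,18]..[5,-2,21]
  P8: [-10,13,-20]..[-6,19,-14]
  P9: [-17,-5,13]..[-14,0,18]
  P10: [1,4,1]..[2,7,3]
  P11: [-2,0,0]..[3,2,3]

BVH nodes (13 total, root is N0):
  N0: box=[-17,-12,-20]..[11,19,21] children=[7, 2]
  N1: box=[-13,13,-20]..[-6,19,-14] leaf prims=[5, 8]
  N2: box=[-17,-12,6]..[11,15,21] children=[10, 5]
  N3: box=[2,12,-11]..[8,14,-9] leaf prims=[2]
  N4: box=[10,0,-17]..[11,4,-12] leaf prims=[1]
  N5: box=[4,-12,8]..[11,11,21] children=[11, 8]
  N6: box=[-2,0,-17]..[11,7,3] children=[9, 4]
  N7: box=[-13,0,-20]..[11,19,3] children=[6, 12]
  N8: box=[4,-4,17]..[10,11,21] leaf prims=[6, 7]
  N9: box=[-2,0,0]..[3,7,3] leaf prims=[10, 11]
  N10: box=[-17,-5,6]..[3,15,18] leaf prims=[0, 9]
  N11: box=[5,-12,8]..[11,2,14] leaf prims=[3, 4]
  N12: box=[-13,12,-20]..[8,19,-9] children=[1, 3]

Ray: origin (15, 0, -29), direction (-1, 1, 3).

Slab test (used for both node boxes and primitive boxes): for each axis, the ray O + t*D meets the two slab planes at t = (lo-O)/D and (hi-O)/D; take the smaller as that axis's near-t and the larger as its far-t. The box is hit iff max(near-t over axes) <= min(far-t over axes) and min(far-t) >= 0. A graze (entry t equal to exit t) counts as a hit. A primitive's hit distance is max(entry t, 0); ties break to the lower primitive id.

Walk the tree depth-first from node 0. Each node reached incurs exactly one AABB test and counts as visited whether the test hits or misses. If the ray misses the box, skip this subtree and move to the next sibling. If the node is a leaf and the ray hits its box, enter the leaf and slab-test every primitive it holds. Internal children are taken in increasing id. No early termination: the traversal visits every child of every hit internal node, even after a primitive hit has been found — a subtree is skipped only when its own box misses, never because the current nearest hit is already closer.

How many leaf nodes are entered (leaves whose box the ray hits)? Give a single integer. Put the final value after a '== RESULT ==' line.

Trace the traversal:
N0 x:[4,32] y:[-12,19] z:[3,50/3] -> hit [4,50/3], descend [2, 7]
  N2 x:[4,32] y:[-12,15] z:[35/3,50/3] -> hit [35/3,15], descend [5, 10]
    N5 x:[4,11] y:[-12,11] z:[37/3,50/3] -> miss, prune
    N10 x:[12,32] y:[-5,15] z:[35/3,47/3] -> hit [12,15] leaf, test {P0@t=12, P9(miss)}
  N7 x:[4,28] y:[0,19] z:[3,32/3] -> hit [4,32/3], descend [6, 12]
    N6 x:[4,17] y:[0,7] z:[4,32/3] -> hit [4,7], descend [4, 9]
      N4 x:[4,5] y:[0,4] z:[4,17/3] -> hit [4,4] leaf, test {P1@t=4}
      N9 x:[12,17] y:[0,7] z:[29/3,32/3] -> miss, prune
    N12 x:[7,28] y:[12,19] z:[3,20/3] -> miss, prune

Summary -> nodes [0, 2, 5, 10, 7, 6, 4, 9, 12]; box-tests=9; leaf-entries=2; first=P1

== RESULT ==
2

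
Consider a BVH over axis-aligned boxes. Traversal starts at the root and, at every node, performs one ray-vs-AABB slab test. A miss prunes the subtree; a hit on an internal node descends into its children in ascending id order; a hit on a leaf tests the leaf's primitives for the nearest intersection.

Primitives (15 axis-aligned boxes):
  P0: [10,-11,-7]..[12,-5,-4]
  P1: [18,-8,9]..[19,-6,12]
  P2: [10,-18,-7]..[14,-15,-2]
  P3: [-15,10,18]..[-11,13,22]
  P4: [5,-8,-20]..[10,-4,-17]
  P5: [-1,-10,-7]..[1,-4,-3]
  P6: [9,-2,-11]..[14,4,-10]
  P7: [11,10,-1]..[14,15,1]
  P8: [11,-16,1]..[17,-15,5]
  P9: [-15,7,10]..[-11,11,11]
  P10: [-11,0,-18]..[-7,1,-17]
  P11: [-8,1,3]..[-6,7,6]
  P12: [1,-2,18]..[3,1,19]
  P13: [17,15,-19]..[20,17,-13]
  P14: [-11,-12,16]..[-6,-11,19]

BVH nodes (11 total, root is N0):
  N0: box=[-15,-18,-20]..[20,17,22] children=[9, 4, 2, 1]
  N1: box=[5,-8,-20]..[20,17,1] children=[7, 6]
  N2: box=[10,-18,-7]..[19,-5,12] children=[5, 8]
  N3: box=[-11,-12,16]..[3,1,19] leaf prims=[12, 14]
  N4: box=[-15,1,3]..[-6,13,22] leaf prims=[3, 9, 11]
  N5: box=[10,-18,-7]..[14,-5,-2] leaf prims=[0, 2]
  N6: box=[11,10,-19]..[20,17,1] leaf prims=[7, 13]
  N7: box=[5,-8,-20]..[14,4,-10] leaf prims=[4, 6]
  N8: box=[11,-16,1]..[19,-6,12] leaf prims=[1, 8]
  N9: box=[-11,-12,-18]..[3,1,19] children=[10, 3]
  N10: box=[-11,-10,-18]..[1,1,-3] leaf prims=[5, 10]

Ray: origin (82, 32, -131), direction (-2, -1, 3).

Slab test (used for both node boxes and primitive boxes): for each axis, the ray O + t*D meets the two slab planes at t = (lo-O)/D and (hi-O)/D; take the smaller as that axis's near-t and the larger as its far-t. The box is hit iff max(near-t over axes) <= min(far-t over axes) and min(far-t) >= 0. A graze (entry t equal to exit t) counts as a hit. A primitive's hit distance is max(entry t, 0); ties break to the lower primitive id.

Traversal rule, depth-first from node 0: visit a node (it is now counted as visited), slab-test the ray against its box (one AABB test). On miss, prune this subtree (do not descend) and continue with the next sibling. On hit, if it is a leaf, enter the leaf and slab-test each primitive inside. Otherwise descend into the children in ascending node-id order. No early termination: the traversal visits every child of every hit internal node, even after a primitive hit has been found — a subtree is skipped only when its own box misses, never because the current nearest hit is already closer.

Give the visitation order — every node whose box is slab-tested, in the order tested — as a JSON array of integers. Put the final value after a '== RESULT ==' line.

Traverse from the root:
N0 x:[31,97/2] y:[15,50] z:[37,51] -> hit [37,97/2], descend [1, 2, 4, 9]
  N1 x:[31,77/2] y:[15,40] z:[37,44] -> hit [37,77/2], descend [6, 7]
    N6 x:[31,71/2] y:[15,22] z:[112/3,44] -> miss, prune
    N7 x:[34,77/2] y:[28,40] z:[37,121/3] -> hit [37,77/2] leaf, test {P4@t=37, P6(miss)}
  N2 x:[63/2,36] y:[37,50] z:[124/3,143/3] -> miss, prune
  N4 x:[44,97/2] y:[19,31] z:[134/3,51] -> miss, prune
  N9 x:[79/2,93/2] y:[31,44] z:[113/3,50] -> hit [79/2,44], descend [3, 10]
    N3 x:[79/2,93/2] y:[31,44] z:[49,50] -> miss, prune
    N10 x:[81/2,93/2] y:[31,42] z:[113/3,128/3] -> hit [81/2,42] leaf, test {P5@t=124/3, P10(miss)}

Summary -> nodes [0, 1, 6, 7, 2, 4, 9, 3, 10]; box-tests=9; leaf-entries=2; first=P4

== RESULT ==
[0, 1, 6, 7, 2, 4, 9, 3, 10]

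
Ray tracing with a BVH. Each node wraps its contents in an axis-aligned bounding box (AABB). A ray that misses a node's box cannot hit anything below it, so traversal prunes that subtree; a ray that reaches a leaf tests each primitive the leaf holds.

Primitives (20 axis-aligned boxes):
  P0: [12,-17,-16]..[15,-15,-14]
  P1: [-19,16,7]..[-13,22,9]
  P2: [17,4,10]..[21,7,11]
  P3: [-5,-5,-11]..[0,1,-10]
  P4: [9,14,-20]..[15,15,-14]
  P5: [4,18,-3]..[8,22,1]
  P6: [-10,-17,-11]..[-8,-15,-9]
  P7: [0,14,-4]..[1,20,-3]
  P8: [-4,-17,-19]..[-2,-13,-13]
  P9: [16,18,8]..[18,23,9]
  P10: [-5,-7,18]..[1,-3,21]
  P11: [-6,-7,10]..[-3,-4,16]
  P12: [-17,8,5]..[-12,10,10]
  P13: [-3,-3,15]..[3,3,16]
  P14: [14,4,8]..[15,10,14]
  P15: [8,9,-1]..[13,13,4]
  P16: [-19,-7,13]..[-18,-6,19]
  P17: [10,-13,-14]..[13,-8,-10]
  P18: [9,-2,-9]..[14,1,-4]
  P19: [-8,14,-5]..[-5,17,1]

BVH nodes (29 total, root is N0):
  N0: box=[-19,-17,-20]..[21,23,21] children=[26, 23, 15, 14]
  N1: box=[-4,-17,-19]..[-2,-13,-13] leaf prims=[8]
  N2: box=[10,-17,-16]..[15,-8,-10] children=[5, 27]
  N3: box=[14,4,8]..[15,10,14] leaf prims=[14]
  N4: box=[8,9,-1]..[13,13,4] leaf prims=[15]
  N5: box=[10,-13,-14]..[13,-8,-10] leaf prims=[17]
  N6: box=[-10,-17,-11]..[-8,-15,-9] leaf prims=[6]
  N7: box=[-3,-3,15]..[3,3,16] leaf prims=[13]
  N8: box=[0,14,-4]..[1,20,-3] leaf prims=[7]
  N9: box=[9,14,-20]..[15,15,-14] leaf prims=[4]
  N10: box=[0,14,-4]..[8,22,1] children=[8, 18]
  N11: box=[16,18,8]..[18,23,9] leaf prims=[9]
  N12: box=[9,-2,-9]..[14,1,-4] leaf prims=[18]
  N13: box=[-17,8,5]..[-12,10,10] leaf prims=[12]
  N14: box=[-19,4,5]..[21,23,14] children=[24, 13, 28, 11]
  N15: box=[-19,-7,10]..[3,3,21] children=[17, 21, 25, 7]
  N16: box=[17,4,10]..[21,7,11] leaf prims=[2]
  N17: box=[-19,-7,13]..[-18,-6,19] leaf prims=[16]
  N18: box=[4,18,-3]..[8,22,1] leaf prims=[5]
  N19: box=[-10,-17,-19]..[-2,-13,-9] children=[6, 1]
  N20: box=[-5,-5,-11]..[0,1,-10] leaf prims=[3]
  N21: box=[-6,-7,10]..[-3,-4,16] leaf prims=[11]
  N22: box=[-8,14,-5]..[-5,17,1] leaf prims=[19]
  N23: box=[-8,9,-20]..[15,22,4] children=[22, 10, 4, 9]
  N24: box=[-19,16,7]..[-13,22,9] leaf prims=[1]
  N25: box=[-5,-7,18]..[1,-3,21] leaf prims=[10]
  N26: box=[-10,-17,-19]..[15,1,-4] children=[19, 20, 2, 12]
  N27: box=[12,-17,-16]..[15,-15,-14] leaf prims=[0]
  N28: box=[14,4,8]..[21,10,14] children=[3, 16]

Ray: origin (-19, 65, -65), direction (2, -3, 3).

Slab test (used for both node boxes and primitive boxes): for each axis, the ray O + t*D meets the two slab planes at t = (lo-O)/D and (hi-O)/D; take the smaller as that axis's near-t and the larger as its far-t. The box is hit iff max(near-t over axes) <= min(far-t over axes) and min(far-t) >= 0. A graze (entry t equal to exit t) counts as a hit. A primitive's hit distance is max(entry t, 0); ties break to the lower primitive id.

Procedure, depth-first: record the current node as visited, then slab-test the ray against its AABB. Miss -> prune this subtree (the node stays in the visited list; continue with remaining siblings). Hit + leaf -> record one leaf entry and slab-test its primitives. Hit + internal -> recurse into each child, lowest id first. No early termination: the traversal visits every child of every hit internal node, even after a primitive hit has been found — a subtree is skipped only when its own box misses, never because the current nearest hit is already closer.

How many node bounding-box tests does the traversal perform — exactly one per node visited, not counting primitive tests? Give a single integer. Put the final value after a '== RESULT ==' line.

Trace the traversal:
N0 x:[0,20] y:[14,82/3] z:[15,86/3] -> hit [15,20], descend [14, 15, 23, 26]
  N14 x:[0,20] y:[14,61/3] z:[70/3,79/3] -> miss, prune
  N15 x:[0,11] y:[62/3,24] z:[25,86/3] -> miss, prune
  N23 x:[11/2,17] y:[43/3,56/3] z:[15,23] -> hit [15,17], descend [4, 9, 10, 22]
    N4 x:[27/2,16] y:[52/3,56/3] z:[64/3,23] -> miss, prune
    N9 x:[14,17] y:[50/3,17] z:[15,17] -> hit [50/3,17] leaf, test {P4@t=50/3}
    N10 x:[19/2,27/2] y:[43/3,17] z:[61/3,22] -> miss, prune
    N22 x:[11/2,7] y:[16,17] z:[20,22] -> miss, prune
  N26 x:[9/2,17] y:[64/3,82/3] z:[46/3,61/3] -> miss, prune

order=[0, 14, 15, 23, 4, 9, 10, 22, 26]  |boxes|=9  |leaves|=1  hit=P4

== RESULT ==
9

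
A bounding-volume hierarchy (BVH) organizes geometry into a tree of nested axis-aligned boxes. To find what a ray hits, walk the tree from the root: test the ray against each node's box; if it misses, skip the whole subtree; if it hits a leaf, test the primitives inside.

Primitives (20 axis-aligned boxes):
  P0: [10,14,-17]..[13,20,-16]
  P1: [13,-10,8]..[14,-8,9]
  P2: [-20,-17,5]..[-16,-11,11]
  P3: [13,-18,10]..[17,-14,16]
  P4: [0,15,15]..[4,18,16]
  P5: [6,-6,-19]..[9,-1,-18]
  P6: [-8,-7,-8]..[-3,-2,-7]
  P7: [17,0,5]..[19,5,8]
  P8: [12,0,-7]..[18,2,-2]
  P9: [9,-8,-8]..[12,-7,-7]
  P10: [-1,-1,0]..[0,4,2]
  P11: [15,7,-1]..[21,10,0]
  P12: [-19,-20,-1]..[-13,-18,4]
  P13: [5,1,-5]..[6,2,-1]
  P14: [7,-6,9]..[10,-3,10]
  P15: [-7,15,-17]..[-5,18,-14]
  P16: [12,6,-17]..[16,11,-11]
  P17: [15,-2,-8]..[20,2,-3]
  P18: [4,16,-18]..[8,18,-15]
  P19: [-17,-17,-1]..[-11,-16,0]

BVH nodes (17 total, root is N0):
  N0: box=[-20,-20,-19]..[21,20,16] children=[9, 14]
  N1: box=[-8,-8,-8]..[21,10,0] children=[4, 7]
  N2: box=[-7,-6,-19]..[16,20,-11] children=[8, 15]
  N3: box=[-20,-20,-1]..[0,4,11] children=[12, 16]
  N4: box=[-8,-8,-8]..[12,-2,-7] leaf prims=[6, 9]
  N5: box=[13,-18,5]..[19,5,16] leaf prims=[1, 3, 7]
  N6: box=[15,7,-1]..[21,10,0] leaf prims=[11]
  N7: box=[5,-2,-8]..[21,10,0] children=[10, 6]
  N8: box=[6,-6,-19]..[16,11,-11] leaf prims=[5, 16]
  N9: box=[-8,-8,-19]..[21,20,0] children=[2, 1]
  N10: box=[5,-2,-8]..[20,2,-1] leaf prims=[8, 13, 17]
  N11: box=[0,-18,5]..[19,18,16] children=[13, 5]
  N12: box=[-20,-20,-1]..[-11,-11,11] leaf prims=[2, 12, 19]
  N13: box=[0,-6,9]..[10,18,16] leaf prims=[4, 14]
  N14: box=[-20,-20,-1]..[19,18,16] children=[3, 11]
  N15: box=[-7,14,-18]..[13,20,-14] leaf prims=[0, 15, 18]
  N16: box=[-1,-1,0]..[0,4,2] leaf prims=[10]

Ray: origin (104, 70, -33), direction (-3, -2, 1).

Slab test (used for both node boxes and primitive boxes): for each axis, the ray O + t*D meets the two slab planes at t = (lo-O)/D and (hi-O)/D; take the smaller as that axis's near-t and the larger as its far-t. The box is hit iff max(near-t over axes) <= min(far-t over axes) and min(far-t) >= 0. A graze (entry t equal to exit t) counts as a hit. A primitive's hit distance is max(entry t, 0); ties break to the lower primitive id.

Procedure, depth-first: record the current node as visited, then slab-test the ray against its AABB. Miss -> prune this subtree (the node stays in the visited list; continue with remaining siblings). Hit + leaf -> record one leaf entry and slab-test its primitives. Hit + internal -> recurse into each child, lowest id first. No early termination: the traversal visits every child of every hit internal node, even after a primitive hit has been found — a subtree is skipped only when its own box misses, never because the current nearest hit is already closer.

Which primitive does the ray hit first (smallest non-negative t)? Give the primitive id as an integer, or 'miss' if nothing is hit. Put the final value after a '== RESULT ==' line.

Trace the traversal:
N0 x:[83/3,124/3] y:[25,45] z:[14,49] -> hit [83/3,124/3], descend [9, 14]
  N9 x:[83/3,112/3] y:[25,39] z:[14,33] -> hit [83/3,33], descend [1, 2]
    N1 x:[83/3,112/3] y:[30,39] z:[25,33] -> hit [30,33], descend [4, 7]
      N4 x:[92/3,112/3] y:[36,39] z:[25,26] -> miss, prune
      N7 x:[83/3,33] y:[30,36] z:[25,33] -> hit [30,33], descend [6, 10]
        N6 x:[83/3,89/3] y:[30,63/2] z:[32,33] -> miss, prune
        N10 x:[28,33] y:[34,36] z:[25,32] -> miss, prune
    N2 x:[88/3,37] y:[25,38] z:[14,22] -> miss, prune
  N14 x:[85/3,124/3] y:[26,45] z:[32,49] -> hit [32,124/3], descend [3, 11]
    N3 x:[104/3,124/3] y:[33,45] z:[32,44] -> hit [104/3,124/3], descend [12, 16]
      N12 x:[115/3,124/3] y:[81/2,45] z:[32,44] -> hit [81/2,124/3] leaf, test {P2@t=81/2, P12(miss), P19(miss)}
      N16 x:[104/3,35] y:[33,71/2] z:[33,35] -> hit [104/3,35] leaf, test {P10@t=104/3}
    N11 x:[85/3,104/3] y:[26,44] z:[38,49] -> miss, prune

13 AABB tests over nodes [0, 9, 1, 4, 7, 6, 10, 2, 14, 3, 12, 16, 11]; 2 leaves entered; closest P10.

== RESULT ==
10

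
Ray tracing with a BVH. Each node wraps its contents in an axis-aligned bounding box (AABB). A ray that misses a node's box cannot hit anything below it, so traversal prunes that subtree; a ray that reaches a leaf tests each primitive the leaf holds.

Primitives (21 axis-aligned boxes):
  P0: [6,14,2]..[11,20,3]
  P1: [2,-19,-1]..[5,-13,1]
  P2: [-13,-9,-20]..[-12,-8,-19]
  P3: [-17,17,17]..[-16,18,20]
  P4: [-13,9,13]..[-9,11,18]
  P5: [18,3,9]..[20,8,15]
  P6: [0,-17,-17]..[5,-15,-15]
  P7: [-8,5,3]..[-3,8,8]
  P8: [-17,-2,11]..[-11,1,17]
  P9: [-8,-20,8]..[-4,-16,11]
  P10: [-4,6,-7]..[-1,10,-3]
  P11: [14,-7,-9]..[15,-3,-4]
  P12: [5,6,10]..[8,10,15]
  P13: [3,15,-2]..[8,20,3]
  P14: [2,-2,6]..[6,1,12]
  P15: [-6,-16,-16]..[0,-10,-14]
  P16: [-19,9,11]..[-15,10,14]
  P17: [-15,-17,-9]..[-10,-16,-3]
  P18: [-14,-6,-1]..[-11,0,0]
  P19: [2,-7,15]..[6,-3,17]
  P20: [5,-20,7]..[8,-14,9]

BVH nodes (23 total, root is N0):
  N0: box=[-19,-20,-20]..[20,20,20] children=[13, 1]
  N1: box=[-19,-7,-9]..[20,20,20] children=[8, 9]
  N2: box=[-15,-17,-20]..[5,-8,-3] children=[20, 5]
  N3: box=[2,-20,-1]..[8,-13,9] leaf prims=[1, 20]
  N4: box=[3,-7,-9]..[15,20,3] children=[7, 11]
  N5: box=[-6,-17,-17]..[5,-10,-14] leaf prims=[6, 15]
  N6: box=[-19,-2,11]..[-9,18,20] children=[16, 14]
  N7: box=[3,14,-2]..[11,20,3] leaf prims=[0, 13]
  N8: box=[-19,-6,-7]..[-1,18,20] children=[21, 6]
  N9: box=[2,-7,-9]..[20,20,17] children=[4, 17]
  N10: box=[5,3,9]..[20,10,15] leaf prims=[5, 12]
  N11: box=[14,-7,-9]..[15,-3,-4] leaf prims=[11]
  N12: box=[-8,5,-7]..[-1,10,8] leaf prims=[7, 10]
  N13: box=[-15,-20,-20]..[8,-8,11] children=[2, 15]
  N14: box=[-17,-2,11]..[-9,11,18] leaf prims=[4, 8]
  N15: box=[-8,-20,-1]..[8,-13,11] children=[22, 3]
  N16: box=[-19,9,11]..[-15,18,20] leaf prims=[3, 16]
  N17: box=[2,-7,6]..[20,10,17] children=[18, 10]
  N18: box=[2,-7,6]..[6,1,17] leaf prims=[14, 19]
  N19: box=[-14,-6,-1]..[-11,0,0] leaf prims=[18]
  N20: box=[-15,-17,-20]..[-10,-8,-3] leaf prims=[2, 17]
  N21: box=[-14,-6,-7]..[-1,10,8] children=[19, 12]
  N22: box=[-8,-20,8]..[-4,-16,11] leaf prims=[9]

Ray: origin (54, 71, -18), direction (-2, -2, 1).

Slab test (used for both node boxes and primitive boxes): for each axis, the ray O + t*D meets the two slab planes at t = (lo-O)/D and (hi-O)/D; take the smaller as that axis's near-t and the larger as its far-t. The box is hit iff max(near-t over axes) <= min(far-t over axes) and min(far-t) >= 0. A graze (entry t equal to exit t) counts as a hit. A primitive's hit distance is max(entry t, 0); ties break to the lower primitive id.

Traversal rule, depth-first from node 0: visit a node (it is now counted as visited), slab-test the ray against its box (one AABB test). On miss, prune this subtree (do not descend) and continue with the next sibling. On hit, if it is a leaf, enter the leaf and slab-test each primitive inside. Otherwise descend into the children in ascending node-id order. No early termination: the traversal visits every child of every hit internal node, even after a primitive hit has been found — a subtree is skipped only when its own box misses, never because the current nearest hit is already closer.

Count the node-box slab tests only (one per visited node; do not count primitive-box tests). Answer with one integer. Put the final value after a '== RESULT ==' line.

Traverse from the root:
N0 x:[17,73/2] y:[51/2,91/2] z:[-2,38] -> hit [51/2,73/2], descend [1, 13]
  N1 x:[17,73/2] y:[51/2,39] z:[9,38] -> hit [51/2,73/2], descend [8, 9]
    N8 x:[55/2,73/2] y:[53/2,77/2] z:[11,38] -> hit [55/2,73/2], descend [6, 21]
      N6 x:[63/2,73/2] y:[53/2,73/2] z:[29,38] -> hit [63/2,73/2], descend [14, 16]
        N14 x:[63/2,71/2] y:[30,73/2] z:[29,36] -> hit [63/2,71/2] leaf, test {P4(miss), P8@t=35}
        N16 x:[69/2,73/2] y:[53/2,31] z:[29,38] -> miss, prune
      N21 x:[55/2,34] y:[61/2,77/2] z:[11,26] -> miss, prune
    N9 x:[17,26] y:[51/2,39] z:[9,35] -> hit [51/2,26], descend [4, 17]
      N4 x:[39/2,51/2] y:[51/2,39] z:[9,21] -> miss, prune
      N17 x:[17,26] y:[61/2,39] z:[24,35] -> miss, prune
  N13 x:[23,69/2] y:[79/2,91/2] z:[-2,29] -> miss, prune

order=[0, 1, 8, 6, 14, 16, 21, 9, 4, 17, 13]  |boxes|=11  |leaves|=1  hit=P8

== RESULT ==
11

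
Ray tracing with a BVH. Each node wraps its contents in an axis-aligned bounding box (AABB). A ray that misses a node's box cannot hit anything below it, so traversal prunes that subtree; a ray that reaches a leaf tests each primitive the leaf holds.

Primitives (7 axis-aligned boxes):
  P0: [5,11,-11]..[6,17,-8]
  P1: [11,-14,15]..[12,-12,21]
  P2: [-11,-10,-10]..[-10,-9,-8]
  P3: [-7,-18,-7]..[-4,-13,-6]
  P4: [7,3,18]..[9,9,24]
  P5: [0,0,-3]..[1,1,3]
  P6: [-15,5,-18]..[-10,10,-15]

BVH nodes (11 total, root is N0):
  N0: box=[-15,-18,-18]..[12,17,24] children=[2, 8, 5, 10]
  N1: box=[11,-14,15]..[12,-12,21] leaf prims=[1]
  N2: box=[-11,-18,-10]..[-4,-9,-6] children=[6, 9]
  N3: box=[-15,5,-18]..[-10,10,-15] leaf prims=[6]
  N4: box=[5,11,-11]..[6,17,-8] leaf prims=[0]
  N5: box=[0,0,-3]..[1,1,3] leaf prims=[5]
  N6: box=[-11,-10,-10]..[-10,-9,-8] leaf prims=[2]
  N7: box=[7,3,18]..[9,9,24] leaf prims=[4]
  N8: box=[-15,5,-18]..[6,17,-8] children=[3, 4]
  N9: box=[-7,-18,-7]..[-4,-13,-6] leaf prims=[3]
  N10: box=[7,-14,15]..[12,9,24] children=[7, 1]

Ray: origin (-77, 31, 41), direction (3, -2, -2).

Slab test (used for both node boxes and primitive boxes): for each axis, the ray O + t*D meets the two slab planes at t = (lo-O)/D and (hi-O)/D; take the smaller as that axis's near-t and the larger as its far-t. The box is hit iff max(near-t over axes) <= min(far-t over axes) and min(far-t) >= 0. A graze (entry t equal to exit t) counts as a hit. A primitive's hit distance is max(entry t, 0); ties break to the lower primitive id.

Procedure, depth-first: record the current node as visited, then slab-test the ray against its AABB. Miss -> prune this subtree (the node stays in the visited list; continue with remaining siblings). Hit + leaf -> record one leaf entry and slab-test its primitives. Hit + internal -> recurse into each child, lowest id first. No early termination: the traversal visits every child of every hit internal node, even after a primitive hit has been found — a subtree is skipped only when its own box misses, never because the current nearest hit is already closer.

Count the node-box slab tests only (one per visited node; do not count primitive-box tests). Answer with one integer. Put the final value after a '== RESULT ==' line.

Trace the traversal:
N0 x:[62/3,89/3] y:[7,49/2] z:[17/2,59/2] -> hit [62/3,49/2], descend [2, 5, 8, 10]
  N2 x:[22,73/3] y:[20,49/2] z:[47/2,51/2] -> hit [47/2,73/3], descend [6, 9]
    N6 x:[22,67/3] y:[20,41/2] z:[49/2,51/2] -> miss, prune
    N9 x:[70/3,73/3] y:[22,49/2] z:[47/2,24] -> hit [47/2,24] leaf, test {P3@t=47/2}
  N5 x:[77/3,26] y:[15,31/2] z:[19,22] -> miss, prune
  N8 x:[62/3,83/3] y:[7,13] z:[49/2,59/2] -> miss, prune
  N10 x:[28,89/3] y:[11,45/2] z:[17/2,13] -> miss, prune

7 AABB tests over nodes [0, 2, 6, 9, 5, 8, 10]; 1 leaf entered; closest P3.

== RESULT ==
7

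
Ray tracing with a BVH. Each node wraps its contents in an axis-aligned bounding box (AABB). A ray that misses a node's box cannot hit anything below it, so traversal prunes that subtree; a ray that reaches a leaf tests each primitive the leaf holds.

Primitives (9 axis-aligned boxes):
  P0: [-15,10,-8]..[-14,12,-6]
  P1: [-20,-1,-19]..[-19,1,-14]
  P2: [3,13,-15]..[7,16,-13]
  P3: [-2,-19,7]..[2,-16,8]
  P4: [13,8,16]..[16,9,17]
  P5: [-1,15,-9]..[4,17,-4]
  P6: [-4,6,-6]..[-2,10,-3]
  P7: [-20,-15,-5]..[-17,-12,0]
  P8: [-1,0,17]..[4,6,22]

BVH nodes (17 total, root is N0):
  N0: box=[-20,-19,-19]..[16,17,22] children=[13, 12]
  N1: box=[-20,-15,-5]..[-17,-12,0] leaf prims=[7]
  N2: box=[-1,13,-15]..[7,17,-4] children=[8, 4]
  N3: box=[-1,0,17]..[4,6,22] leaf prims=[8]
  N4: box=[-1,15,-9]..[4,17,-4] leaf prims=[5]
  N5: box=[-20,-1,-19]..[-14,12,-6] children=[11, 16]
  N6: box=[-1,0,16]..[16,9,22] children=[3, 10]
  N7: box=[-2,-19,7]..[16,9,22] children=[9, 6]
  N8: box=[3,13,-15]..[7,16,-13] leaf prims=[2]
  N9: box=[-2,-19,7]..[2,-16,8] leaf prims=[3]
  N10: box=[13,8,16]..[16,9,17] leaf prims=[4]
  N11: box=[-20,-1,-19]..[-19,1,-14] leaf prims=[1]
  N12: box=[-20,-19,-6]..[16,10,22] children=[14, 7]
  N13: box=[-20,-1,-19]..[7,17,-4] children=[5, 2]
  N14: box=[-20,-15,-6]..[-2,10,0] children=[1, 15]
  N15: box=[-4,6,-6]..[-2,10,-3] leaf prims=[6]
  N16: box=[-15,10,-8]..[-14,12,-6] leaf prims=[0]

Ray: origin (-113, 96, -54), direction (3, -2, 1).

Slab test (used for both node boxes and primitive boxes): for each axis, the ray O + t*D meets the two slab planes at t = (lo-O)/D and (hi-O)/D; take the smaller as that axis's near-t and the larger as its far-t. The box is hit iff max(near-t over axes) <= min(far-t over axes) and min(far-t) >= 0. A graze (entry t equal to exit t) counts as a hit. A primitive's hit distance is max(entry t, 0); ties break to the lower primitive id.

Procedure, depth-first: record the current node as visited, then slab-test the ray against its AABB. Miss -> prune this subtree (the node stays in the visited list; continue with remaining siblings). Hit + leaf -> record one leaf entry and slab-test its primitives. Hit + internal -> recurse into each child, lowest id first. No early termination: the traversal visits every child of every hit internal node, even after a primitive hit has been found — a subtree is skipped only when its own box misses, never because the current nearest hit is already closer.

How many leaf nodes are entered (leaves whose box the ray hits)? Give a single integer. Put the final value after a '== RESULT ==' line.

Trace the traversal:
N0 x:[31,43] y:[79/2,115/2] z:[35,76] -> hit [79/2,43], descend [12, 13]
  N12 x:[31,43] y:[43,115/2] z:[48,76] -> miss, prune
  N13 x:[31,40] y:[79/2,97/2] z:[35,50] -> hit [79/2,40], descend [2, 5]
    N2 x:[112/3,40] y:[79/2,83/2] z:[39,50] -> hit [79/2,40], descend [4, 8]
      N4 x:[112/3,39] y:[79/2,81/2] z:[45,50] -> miss, prune
      N8 x:[116/3,40] y:[40,83/2] z:[39,41] -> hit [40,40] leaf, test {P2@t=40}
    N5 x:[31,33] y:[42,97/2] z:[35,48] -> miss, prune

7 AABB tests over nodes [0, 12, 13, 2, 4, 8, 5]; 1 leaf entered; closest P2.

== RESULT ==
1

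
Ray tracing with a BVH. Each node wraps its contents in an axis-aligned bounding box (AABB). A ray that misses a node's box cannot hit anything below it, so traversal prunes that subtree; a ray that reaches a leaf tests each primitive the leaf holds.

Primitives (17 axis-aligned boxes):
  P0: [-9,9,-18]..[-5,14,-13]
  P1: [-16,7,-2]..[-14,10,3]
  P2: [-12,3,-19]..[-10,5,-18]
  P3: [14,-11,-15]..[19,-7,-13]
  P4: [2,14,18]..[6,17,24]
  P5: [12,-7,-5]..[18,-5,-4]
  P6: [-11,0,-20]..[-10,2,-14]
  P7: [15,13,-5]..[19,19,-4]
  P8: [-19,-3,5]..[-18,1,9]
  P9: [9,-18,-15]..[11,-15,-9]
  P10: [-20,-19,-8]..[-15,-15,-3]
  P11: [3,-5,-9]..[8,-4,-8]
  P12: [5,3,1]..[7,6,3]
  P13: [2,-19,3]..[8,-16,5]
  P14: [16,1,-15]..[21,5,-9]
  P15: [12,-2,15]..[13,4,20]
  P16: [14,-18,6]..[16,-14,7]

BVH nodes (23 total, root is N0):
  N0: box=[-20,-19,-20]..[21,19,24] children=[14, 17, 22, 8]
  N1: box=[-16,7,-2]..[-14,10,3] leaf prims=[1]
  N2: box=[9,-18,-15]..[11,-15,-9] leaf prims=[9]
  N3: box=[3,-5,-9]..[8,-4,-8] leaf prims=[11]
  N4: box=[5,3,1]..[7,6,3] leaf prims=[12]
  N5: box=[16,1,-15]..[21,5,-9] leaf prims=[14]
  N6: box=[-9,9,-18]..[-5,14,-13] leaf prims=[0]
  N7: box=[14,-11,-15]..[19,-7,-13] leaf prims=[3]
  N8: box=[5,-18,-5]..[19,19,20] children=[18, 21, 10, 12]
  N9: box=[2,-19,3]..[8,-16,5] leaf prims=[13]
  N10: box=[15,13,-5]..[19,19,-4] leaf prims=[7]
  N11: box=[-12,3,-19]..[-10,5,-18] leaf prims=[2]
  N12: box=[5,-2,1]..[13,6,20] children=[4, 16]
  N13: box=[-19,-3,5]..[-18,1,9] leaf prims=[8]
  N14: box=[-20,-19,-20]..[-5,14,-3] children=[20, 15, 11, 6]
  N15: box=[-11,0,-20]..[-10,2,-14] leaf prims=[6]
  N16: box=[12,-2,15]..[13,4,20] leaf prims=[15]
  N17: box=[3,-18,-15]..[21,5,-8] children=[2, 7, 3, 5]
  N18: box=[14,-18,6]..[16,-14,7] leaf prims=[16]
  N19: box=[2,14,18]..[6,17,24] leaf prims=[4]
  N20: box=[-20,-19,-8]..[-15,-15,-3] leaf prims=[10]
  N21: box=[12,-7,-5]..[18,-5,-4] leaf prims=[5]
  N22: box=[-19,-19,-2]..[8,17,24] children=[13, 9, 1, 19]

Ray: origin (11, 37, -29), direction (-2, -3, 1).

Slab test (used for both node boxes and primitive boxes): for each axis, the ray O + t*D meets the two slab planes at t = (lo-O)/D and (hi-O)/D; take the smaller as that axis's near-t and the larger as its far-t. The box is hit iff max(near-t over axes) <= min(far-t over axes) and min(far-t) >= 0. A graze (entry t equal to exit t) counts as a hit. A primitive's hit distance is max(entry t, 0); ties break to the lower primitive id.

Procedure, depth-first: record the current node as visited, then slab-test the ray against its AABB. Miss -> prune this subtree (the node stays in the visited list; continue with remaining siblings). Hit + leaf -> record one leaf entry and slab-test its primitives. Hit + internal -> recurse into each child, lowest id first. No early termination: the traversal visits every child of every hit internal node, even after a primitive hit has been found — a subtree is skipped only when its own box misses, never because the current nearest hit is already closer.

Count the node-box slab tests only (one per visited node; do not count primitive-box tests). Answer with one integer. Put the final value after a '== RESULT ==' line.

Traverse from the root:
N0 x:[-5,31/2] y:[6,56/3] z:[9,53] -> hit [9,31/2], descend [8, 14, 17, 22]
  N8 x:[-4,3] y:[6,55/3] z:[24,49] -> miss, prune
  N14 x:[8,31/2] y:[23/3,56/3] z:[9,26] -> hit [9,31/2], descend [6, 11, 15, 20]
    N6 x:[8,10] y:[23/3,28/3] z:[11,16] -> miss, prune
    N11 x:[21/2,23/2] y:[32/3,34/3] z:[10,11] -> hit [32/3,11] leaf, test {P2@t=32/3}
    N15 x:[21/2,11] y:[35/3,37/3] z:[9,15] -> miss, prune
    N20 x:[13,31/2] y:[52/3,56/3] z:[21,26] -> miss, prune
  N17 x:[-5,4] y:[32/3,55/3] z:[14,21] -> miss, prune
  N22 x:[3/2,15] y:[20/3,56/3] z:[27,53] -> miss, prune

9 AABB tests over nodes [0, 8, 14, 6, 11, 15, 20, 17, 22]; 1 leaf entered; closest P2.

== RESULT ==
9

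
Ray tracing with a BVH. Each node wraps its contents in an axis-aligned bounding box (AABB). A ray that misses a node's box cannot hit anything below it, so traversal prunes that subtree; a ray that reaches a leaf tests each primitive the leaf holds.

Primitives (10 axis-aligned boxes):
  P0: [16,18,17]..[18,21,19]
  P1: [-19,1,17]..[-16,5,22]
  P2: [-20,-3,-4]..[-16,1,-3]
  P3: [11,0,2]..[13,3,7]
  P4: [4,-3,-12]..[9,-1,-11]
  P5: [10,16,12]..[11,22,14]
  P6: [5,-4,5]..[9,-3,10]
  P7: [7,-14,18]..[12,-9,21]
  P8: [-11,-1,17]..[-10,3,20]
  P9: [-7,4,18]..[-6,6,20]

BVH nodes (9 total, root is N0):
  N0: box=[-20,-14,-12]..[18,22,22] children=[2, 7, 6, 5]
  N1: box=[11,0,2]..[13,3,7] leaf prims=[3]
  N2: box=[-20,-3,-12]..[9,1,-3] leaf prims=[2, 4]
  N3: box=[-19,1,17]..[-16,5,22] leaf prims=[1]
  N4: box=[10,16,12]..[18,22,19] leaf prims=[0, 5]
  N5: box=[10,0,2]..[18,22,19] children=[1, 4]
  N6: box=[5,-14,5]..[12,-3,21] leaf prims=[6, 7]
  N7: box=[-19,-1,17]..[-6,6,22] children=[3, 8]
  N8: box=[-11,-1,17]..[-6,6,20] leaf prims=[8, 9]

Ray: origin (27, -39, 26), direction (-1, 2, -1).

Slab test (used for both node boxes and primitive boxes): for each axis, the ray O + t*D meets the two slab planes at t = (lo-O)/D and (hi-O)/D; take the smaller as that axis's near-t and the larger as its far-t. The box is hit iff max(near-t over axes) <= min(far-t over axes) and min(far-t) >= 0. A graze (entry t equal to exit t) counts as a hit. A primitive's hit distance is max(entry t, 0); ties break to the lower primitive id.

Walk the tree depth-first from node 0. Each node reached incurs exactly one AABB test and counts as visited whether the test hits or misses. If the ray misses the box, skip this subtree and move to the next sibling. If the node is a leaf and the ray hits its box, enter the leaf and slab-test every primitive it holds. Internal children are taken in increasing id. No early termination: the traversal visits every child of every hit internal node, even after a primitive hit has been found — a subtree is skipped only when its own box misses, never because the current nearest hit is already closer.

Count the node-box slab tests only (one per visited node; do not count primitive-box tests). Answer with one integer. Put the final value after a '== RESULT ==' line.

Trace the traversal:
N0 x:[9,47] y:[25/2,61/2] z:[4,38] -> hit [25/2,61/2], descend [2, 5, 6, 7]
  N2 x:[18,47] y:[18,20] z:[29,38] -> miss, prune
  N5 x:[9,17] y:[39/2,61/2] z:[7,24] -> miss, prune
  N6 x:[15,22] y:[25/2,18] z:[5,21] -> hit [15,18] leaf, test {P6@t=18, P7(miss)}
  N7 x:[33,46] y:[19,45/2] z:[4,9] -> miss, prune

Summary -> nodes [0, 2, 5, 6, 7]; box-tests=5; leaf-entries=1; first=P6

== RESULT ==
5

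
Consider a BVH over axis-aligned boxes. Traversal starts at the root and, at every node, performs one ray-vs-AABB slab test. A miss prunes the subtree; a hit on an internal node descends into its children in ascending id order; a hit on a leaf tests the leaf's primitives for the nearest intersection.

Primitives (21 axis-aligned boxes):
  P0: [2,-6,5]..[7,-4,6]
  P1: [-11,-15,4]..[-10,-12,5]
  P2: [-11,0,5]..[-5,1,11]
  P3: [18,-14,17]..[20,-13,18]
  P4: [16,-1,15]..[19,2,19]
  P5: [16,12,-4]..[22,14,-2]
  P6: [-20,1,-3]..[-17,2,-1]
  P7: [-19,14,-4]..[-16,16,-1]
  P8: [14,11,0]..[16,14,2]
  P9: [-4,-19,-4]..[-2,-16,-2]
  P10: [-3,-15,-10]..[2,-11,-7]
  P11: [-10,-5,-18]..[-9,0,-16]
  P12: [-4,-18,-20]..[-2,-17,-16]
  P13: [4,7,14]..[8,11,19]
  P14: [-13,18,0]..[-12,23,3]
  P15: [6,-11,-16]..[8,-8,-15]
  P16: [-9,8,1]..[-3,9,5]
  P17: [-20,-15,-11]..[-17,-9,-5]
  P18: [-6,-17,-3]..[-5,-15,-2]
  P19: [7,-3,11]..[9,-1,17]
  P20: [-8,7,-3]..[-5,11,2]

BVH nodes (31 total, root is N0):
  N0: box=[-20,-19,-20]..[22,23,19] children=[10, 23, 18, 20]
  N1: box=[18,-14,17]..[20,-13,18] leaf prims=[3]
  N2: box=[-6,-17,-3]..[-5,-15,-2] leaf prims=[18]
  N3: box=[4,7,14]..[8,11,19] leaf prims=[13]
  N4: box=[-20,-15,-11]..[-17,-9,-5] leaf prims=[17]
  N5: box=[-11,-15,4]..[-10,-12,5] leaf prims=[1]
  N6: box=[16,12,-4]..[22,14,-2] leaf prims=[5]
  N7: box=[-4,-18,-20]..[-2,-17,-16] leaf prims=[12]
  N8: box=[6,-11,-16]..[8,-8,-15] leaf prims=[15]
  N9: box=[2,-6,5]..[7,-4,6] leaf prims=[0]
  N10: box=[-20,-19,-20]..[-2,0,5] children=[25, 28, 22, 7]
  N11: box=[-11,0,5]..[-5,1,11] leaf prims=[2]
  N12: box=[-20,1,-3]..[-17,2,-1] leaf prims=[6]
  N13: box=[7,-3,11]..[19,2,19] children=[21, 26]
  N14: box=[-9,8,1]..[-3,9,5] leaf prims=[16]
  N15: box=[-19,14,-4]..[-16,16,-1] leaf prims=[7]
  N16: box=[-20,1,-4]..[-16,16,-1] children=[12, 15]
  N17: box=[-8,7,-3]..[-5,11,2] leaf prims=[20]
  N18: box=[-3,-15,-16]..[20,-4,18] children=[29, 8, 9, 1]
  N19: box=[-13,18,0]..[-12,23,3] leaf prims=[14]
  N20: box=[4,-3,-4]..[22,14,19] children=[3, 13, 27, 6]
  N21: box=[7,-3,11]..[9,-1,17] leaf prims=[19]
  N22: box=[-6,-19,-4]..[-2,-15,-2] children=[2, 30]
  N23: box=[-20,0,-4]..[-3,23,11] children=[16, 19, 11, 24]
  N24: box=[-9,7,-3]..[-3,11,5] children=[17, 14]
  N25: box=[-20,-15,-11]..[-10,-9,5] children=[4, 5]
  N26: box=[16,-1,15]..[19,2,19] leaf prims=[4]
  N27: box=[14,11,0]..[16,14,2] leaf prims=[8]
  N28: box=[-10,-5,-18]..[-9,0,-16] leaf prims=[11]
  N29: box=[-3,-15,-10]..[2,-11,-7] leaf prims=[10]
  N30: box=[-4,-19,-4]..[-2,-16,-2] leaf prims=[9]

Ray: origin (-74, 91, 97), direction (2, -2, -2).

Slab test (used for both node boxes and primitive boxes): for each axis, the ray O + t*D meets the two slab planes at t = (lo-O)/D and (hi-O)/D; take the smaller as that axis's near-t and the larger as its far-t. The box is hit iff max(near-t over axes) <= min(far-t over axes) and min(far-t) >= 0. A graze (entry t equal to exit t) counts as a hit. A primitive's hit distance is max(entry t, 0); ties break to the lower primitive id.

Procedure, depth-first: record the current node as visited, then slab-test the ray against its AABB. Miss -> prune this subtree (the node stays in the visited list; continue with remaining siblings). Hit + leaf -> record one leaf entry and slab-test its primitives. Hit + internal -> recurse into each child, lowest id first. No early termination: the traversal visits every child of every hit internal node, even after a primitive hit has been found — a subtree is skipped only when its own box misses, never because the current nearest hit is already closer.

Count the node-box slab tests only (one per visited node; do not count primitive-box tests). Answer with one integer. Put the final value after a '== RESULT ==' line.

Traverse from the root:
N0 x:[27,48] y:[34,55] z:[39,117/2] -> hit [39,48], descend [10, 18, 20, 23]
  N10 x:[27,36] y:[91/2,55] z:[46,117/2] -> miss, prune
  N18 x:[71/2,47] y:[95/2,53] z:[79/2,113/2] -> miss, prune
  N20 x:[39,48] y:[77/2,47] z:[39,101/2] -> hit [39,47], descend [3, 6, 13, 27]
    N3 x:[39,41] y:[40,42] z:[39,83/2] -> hit [40,41] leaf, test {P13@t=40}
    N6 x:[45,48] y:[77/2,79/2] z:[99/2,101/2] -> miss, prune
    N13 x:[81/2,93/2] y:[89/2,47] z:[39,43] -> miss, prune
    N27 x:[44,45] y:[77/2,40] z:[95/2,97/2] -> miss, prune
  N23 x:[27,71/2] y:[34,91/2] z:[43,101/2] -> miss, prune

Visited [0, 10, 18, 20, 3, 6, 13, 27, 23]. Tests: 9 box, 1 leaf. Nearest: P13.

== RESULT ==
9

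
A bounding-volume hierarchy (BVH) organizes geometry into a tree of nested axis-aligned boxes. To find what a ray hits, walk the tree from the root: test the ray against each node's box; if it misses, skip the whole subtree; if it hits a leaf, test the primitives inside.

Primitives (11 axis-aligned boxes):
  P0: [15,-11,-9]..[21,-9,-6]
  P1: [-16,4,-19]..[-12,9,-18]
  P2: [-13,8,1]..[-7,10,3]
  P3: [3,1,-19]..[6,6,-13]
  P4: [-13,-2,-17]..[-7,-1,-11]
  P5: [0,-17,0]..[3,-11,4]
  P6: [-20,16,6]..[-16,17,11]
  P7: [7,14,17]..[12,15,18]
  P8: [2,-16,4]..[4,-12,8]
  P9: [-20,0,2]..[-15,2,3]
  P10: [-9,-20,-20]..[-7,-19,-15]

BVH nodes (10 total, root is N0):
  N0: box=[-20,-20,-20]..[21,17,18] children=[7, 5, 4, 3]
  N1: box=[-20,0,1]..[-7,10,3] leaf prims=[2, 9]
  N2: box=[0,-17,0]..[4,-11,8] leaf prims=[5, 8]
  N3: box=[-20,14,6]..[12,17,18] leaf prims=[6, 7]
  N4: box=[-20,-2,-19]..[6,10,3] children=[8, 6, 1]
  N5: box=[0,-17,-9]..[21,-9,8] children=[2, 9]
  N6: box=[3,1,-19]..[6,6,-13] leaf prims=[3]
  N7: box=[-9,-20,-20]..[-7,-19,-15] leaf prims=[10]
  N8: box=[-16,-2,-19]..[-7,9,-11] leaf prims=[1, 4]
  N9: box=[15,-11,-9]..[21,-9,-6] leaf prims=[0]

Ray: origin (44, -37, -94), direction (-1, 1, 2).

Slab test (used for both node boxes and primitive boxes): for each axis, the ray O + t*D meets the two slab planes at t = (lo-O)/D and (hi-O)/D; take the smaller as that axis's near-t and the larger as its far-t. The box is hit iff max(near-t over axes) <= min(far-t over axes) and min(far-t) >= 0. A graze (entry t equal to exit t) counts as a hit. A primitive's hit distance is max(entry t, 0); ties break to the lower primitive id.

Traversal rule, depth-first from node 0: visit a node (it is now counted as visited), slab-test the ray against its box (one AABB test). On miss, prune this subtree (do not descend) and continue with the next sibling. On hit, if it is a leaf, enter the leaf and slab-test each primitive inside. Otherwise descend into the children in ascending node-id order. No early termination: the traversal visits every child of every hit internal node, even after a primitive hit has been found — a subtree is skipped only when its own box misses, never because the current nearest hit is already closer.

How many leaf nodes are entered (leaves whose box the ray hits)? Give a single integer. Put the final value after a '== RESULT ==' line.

Trace the traversal:
N0 x:[23,64] y:[17,54] z:[37,56] -> hit [37,54], descend [3, 4, 5, 7]
  N3 x:[32,64] y:[51,54] z:[50,56] -> hit [51,54] leaf, test {P6(miss), P7(miss)}
  N4 x:[38,64] y:[35,47] z:[75/2,97/2] -> hit [38,47], descend [1, 6, 8]
    N1 x:[51,64] y:[37,47] z:[95/2,97/2] -> miss, prune
    N6 x:[38,41] y:[38,43] z:[75/2,81/2] -> hit [38,81/2] leaf, test {P3@t=38}
    N8 x:[51,60] y:[35,46] z:[75/2,83/2] -> miss, prune
  N5 x:[23,44] y:[20,28] z:[85/2,51] -> miss, prune
  N7 x:[51,53] y:[17,18] z:[37,79/2] -> miss, prune

8 AABB tests over nodes [0, 3, 4, 1, 6, 8, 5, 7]; 2 leaves entered; closest P3.

== RESULT ==
2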